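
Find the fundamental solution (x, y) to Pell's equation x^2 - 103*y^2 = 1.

First expand sqrt(103) as a continued fraction. With x_i = (sqrt(103) + m_i)/d_i and (m_0, d_0) = (0, 1): a_0 = floor(sqrt(103)) = 10, since 10^2 = 100 <= 103 < 121 = 11^2.
Iterate m_{i+1} = d_i*a_i - m_i, d_{i+1} = (103 - m_{i+1}^2)/d_i, a_{i+1} = floor((a_0 + m_{i+1})/d_{i+1}):
  m_1 = 1*10 - 0 = 10, d_1 = (103 - 10^2)/1 = 3/1 = 3, a_1 = floor((10 + 10)/3) = 6.
  m_2 = 3*6 - 10 = 8, d_2 = (103 - 8^2)/3 = 39/3 = 13, a_2 = floor((10 + 8)/13) = 1.
  m_3 = 13*1 - 8 = 5, d_3 = (103 - 5^2)/13 = 78/13 = 6, a_3 = floor((10 + 5)/6) = 2.
  m_4 = 6*2 - 5 = 7, d_4 = (103 - 7^2)/6 = 54/6 = 9, a_4 = floor((10 + 7)/9) = 1.
  m_5 = 9*1 - 7 = 2, d_5 = (103 - 2^2)/9 = 99/9 = 11, a_5 = floor((10 + 2)/11) = 1.
  m_6 = 11*1 - 2 = 9, d_6 = (103 - 9^2)/11 = 22/11 = 2, a_6 = floor((10 + 9)/2) = 9.
  m_7 = 2*9 - 9 = 9, d_7 = (103 - 9^2)/2 = 22/2 = 11, a_7 = floor((10 + 9)/11) = 1.
  m_8 = 11*1 - 9 = 2, d_8 = (103 - 2^2)/11 = 99/11 = 9, a_8 = floor((10 + 2)/9) = 1.
  m_9 = 9*1 - 2 = 7, d_9 = (103 - 7^2)/9 = 54/9 = 6, a_9 = floor((10 + 7)/6) = 2.
  m_10 = 6*2 - 7 = 5, d_10 = (103 - 5^2)/6 = 78/6 = 13, a_10 = floor((10 + 5)/13) = 1.
  m_11 = 13*1 - 5 = 8, d_11 = (103 - 8^2)/13 = 39/13 = 3, a_11 = floor((10 + 8)/3) = 6.
  m_12 = 3*6 - 8 = 10, d_12 = (103 - 10^2)/3 = 3/3 = 1, a_12 = floor((10 + 10)/1) = 20.
  m_13 = 1*20 - 10 = 10, d_13 = (103 - 10^2)/1 = 3/1 = 3: (m_13, d_13) = (m_1, d_1) = (10, 3), so from here the quotients repeat a_1, ..., a_12; the period length is 12.
So sqrt(103) = [10; (6, 1, 2, 1, 1, 9, 1, 1, 2, 1, 6, 20)] with period length k = 12.
k is even, so the fundamental solution of x^2 - 103y^2 = 1 is (p_{k-1}, q_{k-1}) = (p_11, q_11); compute convergents through index 11.
Convergents (p_i = a_i*p_{i-1} + p_{i-2}, q_i = a_i*q_{i-1} + q_{i-2} with p_{-2}=0, p_{-1}=1, q_{-2}=1, q_{-1}=0):
  i=0: a_0=10, p_0 = 10*1 + 0 = 10, q_0 = 10*0 + 1 = 1.
  i=1: a_1=6, p_1 = 6*10 + 1 = 61, q_1 = 6*1 + 0 = 6.
  i=2: a_2=1, p_2 = 1*61 + 10 = 71, q_2 = 1*6 + 1 = 7.
  i=3: a_3=2, p_3 = 2*71 + 61 = 203, q_3 = 2*7 + 6 = 20.
  i=4: a_4=1, p_4 = 1*203 + 71 = 274, q_4 = 1*20 + 7 = 27.
  i=5: a_5=1, p_5 = 1*274 + 203 = 477, q_5 = 1*27 + 20 = 47.
  i=6: a_6=9, p_6 = 9*477 + 274 = 4567, q_6 = 9*47 + 27 = 450.
  i=7: a_7=1, p_7 = 1*4567 + 477 = 5044, q_7 = 1*450 + 47 = 497.
  i=8: a_8=1, p_8 = 1*5044 + 4567 = 9611, q_8 = 1*497 + 450 = 947.
  i=9: a_9=2, p_9 = 2*9611 + 5044 = 24266, q_9 = 2*947 + 497 = 2391.
  i=10: a_10=1, p_10 = 1*24266 + 9611 = 33877, q_10 = 1*2391 + 947 = 3338.
  i=11: a_11=6, p_11 = 6*33877 + 24266 = 227528, q_11 = 6*3338 + 2391 = 22419.
Check: 227528^2 - 103*22419^2 = 51768990784 - 51768990783 = 1, so (x, y) = (227528, 22419) solves the equation, and by the theorem it is the least positive solution.

(x, y) = (227528, 22419)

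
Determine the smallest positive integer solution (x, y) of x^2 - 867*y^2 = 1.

First expand sqrt(867) as a continued fraction. With x_i = (sqrt(867) + m_i)/d_i and (m_0, d_0) = (0, 1): a_0 = floor(sqrt(867)) = 29, since 29^2 = 841 <= 867 < 900 = 30^2.
Iterate m_{i+1} = d_i*a_i - m_i, d_{i+1} = (867 - m_{i+1}^2)/d_i, a_{i+1} = floor((a_0 + m_{i+1})/d_{i+1}):
  m_1 = 1*29 - 0 = 29, d_1 = (867 - 29^2)/1 = 26/1 = 26, a_1 = floor((29 + 29)/26) = 2.
  m_2 = 26*2 - 29 = 23, d_2 = (867 - 23^2)/26 = 338/26 = 13, a_2 = floor((29 + 23)/13) = 4.
  m_3 = 13*4 - 23 = 29, d_3 = (867 - 29^2)/13 = 26/13 = 2, a_3 = floor((29 + 29)/2) = 29.
  m_4 = 2*29 - 29 = 29, d_4 = (867 - 29^2)/2 = 26/2 = 13, a_4 = floor((29 + 29)/13) = 4.
  m_5 = 13*4 - 29 = 23, d_5 = (867 - 23^2)/13 = 338/13 = 26, a_5 = floor((29 + 23)/26) = 2.
  m_6 = 26*2 - 23 = 29, d_6 = (867 - 29^2)/26 = 26/26 = 1, a_6 = floor((29 + 29)/1) = 58.
  m_7 = 1*58 - 29 = 29, d_7 = (867 - 29^2)/1 = 26/1 = 26: (m_7, d_7) = (m_1, d_1) = (29, 26), so from here the quotients repeat a_1, ..., a_6; the period length is 6.
So sqrt(867) = [29; (2, 4, 29, 4, 2, 58)] with period length k = 6.
k is even, so the fundamental solution of x^2 - 867y^2 = 1 is (p_{k-1}, q_{k-1}) = (p_5, q_5); compute convergents through index 5.
Convergents (p_i = a_i*p_{i-1} + p_{i-2}, q_i = a_i*q_{i-1} + q_{i-2} with p_{-2}=0, p_{-1}=1, q_{-2}=1, q_{-1}=0):
  i=0: a_0=29, p_0 = 29*1 + 0 = 29, q_0 = 29*0 + 1 = 1.
  i=1: a_1=2, p_1 = 2*29 + 1 = 59, q_1 = 2*1 + 0 = 2.
  i=2: a_2=4, p_2 = 4*59 + 29 = 265, q_2 = 4*2 + 1 = 9.
  i=3: a_3=29, p_3 = 29*265 + 59 = 7744, q_3 = 29*9 + 2 = 263.
  i=4: a_4=4, p_4 = 4*7744 + 265 = 31241, q_4 = 4*263 + 9 = 1061.
  i=5: a_5=2, p_5 = 2*31241 + 7744 = 70226, q_5 = 2*1061 + 263 = 2385.
Check: 70226^2 - 867*2385^2 = 4931691076 - 4931691075 = 1, so (x, y) = (70226, 2385) solves the equation, and by the theorem it is the least positive solution.

(x, y) = (70226, 2385)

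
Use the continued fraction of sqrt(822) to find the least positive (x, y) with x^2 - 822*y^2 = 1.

First expand sqrt(822) as a continued fraction. With x_i = (sqrt(822) + m_i)/d_i and (m_0, d_0) = (0, 1): a_0 = floor(sqrt(822)) = 28, since 28^2 = 784 <= 822 < 841 = 29^2.
Iterate m_{i+1} = d_i*a_i - m_i, d_{i+1} = (822 - m_{i+1}^2)/d_i, a_{i+1} = floor((a_0 + m_{i+1})/d_{i+1}):
  m_1 = 1*28 - 0 = 28, d_1 = (822 - 28^2)/1 = 38/1 = 38, a_1 = floor((28 + 28)/38) = 1.
  m_2 = 38*1 - 28 = 10, d_2 = (822 - 10^2)/38 = 722/38 = 19, a_2 = floor((28 + 10)/19) = 2.
  m_3 = 19*2 - 10 = 28, d_3 = (822 - 28^2)/19 = 38/19 = 2, a_3 = floor((28 + 28)/2) = 28.
  m_4 = 2*28 - 28 = 28, d_4 = (822 - 28^2)/2 = 38/2 = 19, a_4 = floor((28 + 28)/19) = 2.
  m_5 = 19*2 - 28 = 10, d_5 = (822 - 10^2)/19 = 722/19 = 38, a_5 = floor((28 + 10)/38) = 1.
  m_6 = 38*1 - 10 = 28, d_6 = (822 - 28^2)/38 = 38/38 = 1, a_6 = floor((28 + 28)/1) = 56.
  m_7 = 1*56 - 28 = 28, d_7 = (822 - 28^2)/1 = 38/1 = 38: (m_7, d_7) = (m_1, d_1) = (28, 38), so from here the quotients repeat a_1, ..., a_6; the period length is 6.
So sqrt(822) = [28; (1, 2, 28, 2, 1, 56)] with period length k = 6.
k is even, so the fundamental solution of x^2 - 822y^2 = 1 is (p_{k-1}, q_{k-1}) = (p_5, q_5); compute convergents through index 5.
Convergents (p_i = a_i*p_{i-1} + p_{i-2}, q_i = a_i*q_{i-1} + q_{i-2} with p_{-2}=0, p_{-1}=1, q_{-2}=1, q_{-1}=0):
  i=0: a_0=28, p_0 = 28*1 + 0 = 28, q_0 = 28*0 + 1 = 1.
  i=1: a_1=1, p_1 = 1*28 + 1 = 29, q_1 = 1*1 + 0 = 1.
  i=2: a_2=2, p_2 = 2*29 + 28 = 86, q_2 = 2*1 + 1 = 3.
  i=3: a_3=28, p_3 = 28*86 + 29 = 2437, q_3 = 28*3 + 1 = 85.
  i=4: a_4=2, p_4 = 2*2437 + 86 = 4960, q_4 = 2*85 + 3 = 173.
  i=5: a_5=1, p_5 = 1*4960 + 2437 = 7397, q_5 = 1*173 + 85 = 258.
Check: 7397^2 - 822*258^2 = 54715609 - 54715608 = 1, so (x, y) = (7397, 258) solves the equation, and by the theorem it is the least positive solution.

(x, y) = (7397, 258)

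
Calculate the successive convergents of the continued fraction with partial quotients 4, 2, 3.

4/1, 9/2, 31/7

Using the convergent recurrence p_i = a_i*p_{i-1} + p_{i-2}, q_i = a_i*q_{i-1} + q_{i-2} with p_{-2}=0, p_{-1}=1, q_{-2}=1, q_{-1}=0:
  i=0: a_0=4, p_0 = 4*1 + 0 = 4, q_0 = 4*0 + 1 = 1.
  i=1: a_1=2, p_1 = 2*4 + 1 = 9, q_1 = 2*1 + 0 = 2.
  i=2: a_2=3, p_2 = 3*9 + 4 = 31, q_2 = 3*2 + 1 = 7.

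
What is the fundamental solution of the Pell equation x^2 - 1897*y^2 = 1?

First expand sqrt(1897) as a continued fraction. With x_i = (sqrt(1897) + m_i)/d_i and (m_0, d_0) = (0, 1): a_0 = floor(sqrt(1897)) = 43, since 43^2 = 1849 <= 1897 < 1936 = 44^2.
Iterate m_{i+1} = d_i*a_i - m_i, d_{i+1} = (1897 - m_{i+1}^2)/d_i, a_{i+1} = floor((a_0 + m_{i+1})/d_{i+1}):
  m_1 = 1*43 - 0 = 43, d_1 = (1897 - 43^2)/1 = 48/1 = 48, a_1 = floor((43 + 43)/48) = 1.
  m_2 = 48*1 - 43 = 5, d_2 = (1897 - 5^2)/48 = 1872/48 = 39, a_2 = floor((43 + 5)/39) = 1.
  m_3 = 39*1 - 5 = 34, d_3 = (1897 - 34^2)/39 = 741/39 = 19, a_3 = floor((43 + 34)/19) = 4.
  m_4 = 19*4 - 34 = 42, d_4 = (1897 - 42^2)/19 = 133/19 = 7, a_4 = floor((43 + 42)/7) = 12.
  m_5 = 7*12 - 42 = 42, d_5 = (1897 - 42^2)/7 = 133/7 = 19, a_5 = floor((43 + 42)/19) = 4.
  m_6 = 19*4 - 42 = 34, d_6 = (1897 - 34^2)/19 = 741/19 = 39, a_6 = floor((43 + 34)/39) = 1.
  m_7 = 39*1 - 34 = 5, d_7 = (1897 - 5^2)/39 = 1872/39 = 48, a_7 = floor((43 + 5)/48) = 1.
  m_8 = 48*1 - 5 = 43, d_8 = (1897 - 43^2)/48 = 48/48 = 1, a_8 = floor((43 + 43)/1) = 86.
  m_9 = 1*86 - 43 = 43, d_9 = (1897 - 43^2)/1 = 48/1 = 48: (m_9, d_9) = (m_1, d_1) = (43, 48), so from here the quotients repeat a_1, ..., a_8; the period length is 8.
So sqrt(1897) = [43; (1, 1, 4, 12, 4, 1, 1, 86)] with period length k = 8.
k is even, so the fundamental solution of x^2 - 1897y^2 = 1 is (p_{k-1}, q_{k-1}) = (p_7, q_7); compute convergents through index 7.
Convergents (p_i = a_i*p_{i-1} + p_{i-2}, q_i = a_i*q_{i-1} + q_{i-2} with p_{-2}=0, p_{-1}=1, q_{-2}=1, q_{-1}=0):
  i=0: a_0=43, p_0 = 43*1 + 0 = 43, q_0 = 43*0 + 1 = 1.
  i=1: a_1=1, p_1 = 1*43 + 1 = 44, q_1 = 1*1 + 0 = 1.
  i=2: a_2=1, p_2 = 1*44 + 43 = 87, q_2 = 1*1 + 1 = 2.
  i=3: a_3=4, p_3 = 4*87 + 44 = 392, q_3 = 4*2 + 1 = 9.
  i=4: a_4=12, p_4 = 12*392 + 87 = 4791, q_4 = 12*9 + 2 = 110.
  i=5: a_5=4, p_5 = 4*4791 + 392 = 19556, q_5 = 4*110 + 9 = 449.
  i=6: a_6=1, p_6 = 1*19556 + 4791 = 24347, q_6 = 1*449 + 110 = 559.
  i=7: a_7=1, p_7 = 1*24347 + 19556 = 43903, q_7 = 1*559 + 449 = 1008.
Check: 43903^2 - 1897*1008^2 = 1927473409 - 1927473408 = 1, so (x, y) = (43903, 1008) solves the equation, and by the theorem it is the least positive solution.

(x, y) = (43903, 1008)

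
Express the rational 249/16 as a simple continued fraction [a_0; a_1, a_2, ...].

Run the Euclidean algorithm on 249 and 16; the successive quotients are the partial quotients a_0, a_1, ... (each step inverts the fractional part left over by the previous one):
  249 = 15*16 + 9, so a_0 = 15.
  16 = 1*9 + 7, so a_1 = 1.
  9 = 1*7 + 2, so a_2 = 1.
  7 = 3*2 + 1, so a_3 = 3.
  2 = 2*1 + 0, so a_4 = 2.
The remainder reaches 0 after 5 divisions, so the expansion has 5 partial quotients, read off in order.

[15; 1, 1, 3, 2]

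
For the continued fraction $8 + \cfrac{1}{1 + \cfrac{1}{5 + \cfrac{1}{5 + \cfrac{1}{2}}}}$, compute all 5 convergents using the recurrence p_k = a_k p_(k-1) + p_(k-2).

8/1, 9/1, 53/6, 274/31, 601/68

Using the convergent recurrence p_i = a_i*p_{i-1} + p_{i-2}, q_i = a_i*q_{i-1} + q_{i-2} with p_{-2}=0, p_{-1}=1, q_{-2}=1, q_{-1}=0:
  i=0: a_0=8, p_0 = 8*1 + 0 = 8, q_0 = 8*0 + 1 = 1.
  i=1: a_1=1, p_1 = 1*8 + 1 = 9, q_1 = 1*1 + 0 = 1.
  i=2: a_2=5, p_2 = 5*9 + 8 = 53, q_2 = 5*1 + 1 = 6.
  i=3: a_3=5, p_3 = 5*53 + 9 = 274, q_3 = 5*6 + 1 = 31.
  i=4: a_4=2, p_4 = 2*274 + 53 = 601, q_4 = 2*31 + 6 = 68.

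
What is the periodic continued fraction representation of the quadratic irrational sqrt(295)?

[17; (5, 1, 2, 3, 2, 6, 2, 3, 2, 1, 5, 34)]

Write x_i = (sqrt(295) + m_i)/d_i with (m_0, d_0) = (0, 1). a_0 = floor(sqrt(295)) = 17, since 17^2 = 289 <= 295 < 324 = 18^2.
Iterate m_{i+1} = d_i*a_i - m_i, d_{i+1} = (295 - m_{i+1}^2)/d_i, a_{i+1} = floor((a_0 + m_{i+1})/d_{i+1}):
  m_1 = 1*17 - 0 = 17, d_1 = (295 - 17^2)/1 = 6/1 = 6, a_1 = floor((17 + 17)/6) = 5.
  m_2 = 6*5 - 17 = 13, d_2 = (295 - 13^2)/6 = 126/6 = 21, a_2 = floor((17 + 13)/21) = 1.
  m_3 = 21*1 - 13 = 8, d_3 = (295 - 8^2)/21 = 231/21 = 11, a_3 = floor((17 + 8)/11) = 2.
  m_4 = 11*2 - 8 = 14, d_4 = (295 - 14^2)/11 = 99/11 = 9, a_4 = floor((17 + 14)/9) = 3.
  m_5 = 9*3 - 14 = 13, d_5 = (295 - 13^2)/9 = 126/9 = 14, a_5 = floor((17 + 13)/14) = 2.
  m_6 = 14*2 - 13 = 15, d_6 = (295 - 15^2)/14 = 70/14 = 5, a_6 = floor((17 + 15)/5) = 6.
  m_7 = 5*6 - 15 = 15, d_7 = (295 - 15^2)/5 = 70/5 = 14, a_7 = floor((17 + 15)/14) = 2.
  m_8 = 14*2 - 15 = 13, d_8 = (295 - 13^2)/14 = 126/14 = 9, a_8 = floor((17 + 13)/9) = 3.
  m_9 = 9*3 - 13 = 14, d_9 = (295 - 14^2)/9 = 99/9 = 11, a_9 = floor((17 + 14)/11) = 2.
  m_10 = 11*2 - 14 = 8, d_10 = (295 - 8^2)/11 = 231/11 = 21, a_10 = floor((17 + 8)/21) = 1.
  m_11 = 21*1 - 8 = 13, d_11 = (295 - 13^2)/21 = 126/21 = 6, a_11 = floor((17 + 13)/6) = 5.
  m_12 = 6*5 - 13 = 17, d_12 = (295 - 17^2)/6 = 6/6 = 1, a_12 = floor((17 + 17)/1) = 34.
  m_13 = 1*34 - 17 = 17, d_13 = (295 - 17^2)/1 = 6/1 = 6: (m_13, d_13) = (m_1, d_1) = (17, 6), so from here the quotients repeat a_1, ..., a_12; the period length is 12.
Hence the expansion of sqrt(295) is a_0 = 17 followed by the repeating block 5, 1, 2, 3, 2, 6, 2, 3, 2, 1, 5, 34 (period 12).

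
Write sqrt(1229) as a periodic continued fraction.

Write x_i = (sqrt(1229) + m_i)/d_i with (m_0, d_0) = (0, 1). a_0 = floor(sqrt(1229)) = 35, since 35^2 = 1225 <= 1229 < 1296 = 36^2.
Iterate m_{i+1} = d_i*a_i - m_i, d_{i+1} = (1229 - m_{i+1}^2)/d_i, a_{i+1} = floor((a_0 + m_{i+1})/d_{i+1}):
  m_1 = 1*35 - 0 = 35, d_1 = (1229 - 35^2)/1 = 4/1 = 4, a_1 = floor((35 + 35)/4) = 17.
  m_2 = 4*17 - 35 = 33, d_2 = (1229 - 33^2)/4 = 140/4 = 35, a_2 = floor((35 + 33)/35) = 1.
  m_3 = 35*1 - 33 = 2, d_3 = (1229 - 2^2)/35 = 1225/35 = 35, a_3 = floor((35 + 2)/35) = 1.
  m_4 = 35*1 - 2 = 33, d_4 = (1229 - 33^2)/35 = 140/35 = 4, a_4 = floor((35 + 33)/4) = 17.
  m_5 = 4*17 - 33 = 35, d_5 = (1229 - 35^2)/4 = 4/4 = 1, a_5 = floor((35 + 35)/1) = 70.
  m_6 = 1*70 - 35 = 35, d_6 = (1229 - 35^2)/1 = 4/1 = 4: (m_6, d_6) = (m_1, d_1) = (35, 4), so from here the quotients repeat a_1, ..., a_5; the period length is 5.
Hence the expansion of sqrt(1229) is a_0 = 35 followed by the repeating block 17, 1, 1, 17, 70 (period 5).

[35; (17, 1, 1, 17, 70)]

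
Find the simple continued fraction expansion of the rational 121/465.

[0; 3, 1, 5, 2, 1, 2, 2]

Run the Euclidean algorithm on 121 and 465; the successive quotients are the partial quotients a_0, a_1, ... (each step inverts the fractional part left over by the previous one):
  121 = 0*465 + 121, so a_0 = 0.
  465 = 3*121 + 102, so a_1 = 3.
  121 = 1*102 + 19, so a_2 = 1.
  102 = 5*19 + 7, so a_3 = 5.
  19 = 2*7 + 5, so a_4 = 2.
  7 = 1*5 + 2, so a_5 = 1.
  5 = 2*2 + 1, so a_6 = 2.
  2 = 2*1 + 0, so a_7 = 2.
The remainder reaches 0 after 8 divisions, so the expansion has 8 partial quotients, read off in order.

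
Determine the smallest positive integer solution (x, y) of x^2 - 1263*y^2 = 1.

First expand sqrt(1263) as a continued fraction. With x_i = (sqrt(1263) + m_i)/d_i and (m_0, d_0) = (0, 1): a_0 = floor(sqrt(1263)) = 35, since 35^2 = 1225 <= 1263 < 1296 = 36^2.
Iterate m_{i+1} = d_i*a_i - m_i, d_{i+1} = (1263 - m_{i+1}^2)/d_i, a_{i+1} = floor((a_0 + m_{i+1})/d_{i+1}):
  m_1 = 1*35 - 0 = 35, d_1 = (1263 - 35^2)/1 = 38/1 = 38, a_1 = floor((35 + 35)/38) = 1.
  m_2 = 38*1 - 35 = 3, d_2 = (1263 - 3^2)/38 = 1254/38 = 33, a_2 = floor((35 + 3)/33) = 1.
  m_3 = 33*1 - 3 = 30, d_3 = (1263 - 30^2)/33 = 363/33 = 11, a_3 = floor((35 + 30)/11) = 5.
  m_4 = 11*5 - 30 = 25, d_4 = (1263 - 25^2)/11 = 638/11 = 58, a_4 = floor((35 + 25)/58) = 1.
  m_5 = 58*1 - 25 = 33, d_5 = (1263 - 33^2)/58 = 174/58 = 3, a_5 = floor((35 + 33)/3) = 22.
  m_6 = 3*22 - 33 = 33, d_6 = (1263 - 33^2)/3 = 174/3 = 58, a_6 = floor((35 + 33)/58) = 1.
  m_7 = 58*1 - 33 = 25, d_7 = (1263 - 25^2)/58 = 638/58 = 11, a_7 = floor((35 + 25)/11) = 5.
  m_8 = 11*5 - 25 = 30, d_8 = (1263 - 30^2)/11 = 363/11 = 33, a_8 = floor((35 + 30)/33) = 1.
  m_9 = 33*1 - 30 = 3, d_9 = (1263 - 3^2)/33 = 1254/33 = 38, a_9 = floor((35 + 3)/38) = 1.
  m_10 = 38*1 - 3 = 35, d_10 = (1263 - 35^2)/38 = 38/38 = 1, a_10 = floor((35 + 35)/1) = 70.
  m_11 = 1*70 - 35 = 35, d_11 = (1263 - 35^2)/1 = 38/1 = 38: (m_11, d_11) = (m_1, d_1) = (35, 38), so from here the quotients repeat a_1, ..., a_10; the period length is 10.
So sqrt(1263) = [35; (1, 1, 5, 1, 22, 1, 5, 1, 1, 70)] with period length k = 10.
k is even, so the fundamental solution of x^2 - 1263y^2 = 1 is (p_{k-1}, q_{k-1}) = (p_9, q_9); compute convergents through index 9.
Convergents (p_i = a_i*p_{i-1} + p_{i-2}, q_i = a_i*q_{i-1} + q_{i-2} with p_{-2}=0, p_{-1}=1, q_{-2}=1, q_{-1}=0):
  i=0: a_0=35, p_0 = 35*1 + 0 = 35, q_0 = 35*0 + 1 = 1.
  i=1: a_1=1, p_1 = 1*35 + 1 = 36, q_1 = 1*1 + 0 = 1.
  i=2: a_2=1, p_2 = 1*36 + 35 = 71, q_2 = 1*1 + 1 = 2.
  i=3: a_3=5, p_3 = 5*71 + 36 = 391, q_3 = 5*2 + 1 = 11.
  i=4: a_4=1, p_4 = 1*391 + 71 = 462, q_4 = 1*11 + 2 = 13.
  i=5: a_5=22, p_5 = 22*462 + 391 = 10555, q_5 = 22*13 + 11 = 297.
  i=6: a_6=1, p_6 = 1*10555 + 462 = 11017, q_6 = 1*297 + 13 = 310.
  i=7: a_7=5, p_7 = 5*11017 + 10555 = 65640, q_7 = 5*310 + 297 = 1847.
  i=8: a_8=1, p_8 = 1*65640 + 11017 = 76657, q_8 = 1*1847 + 310 = 2157.
  i=9: a_9=1, p_9 = 1*76657 + 65640 = 142297, q_9 = 1*2157 + 1847 = 4004.
Check: 142297^2 - 1263*4004^2 = 20248436209 - 20248436208 = 1, so (x, y) = (142297, 4004) solves the equation, and by the theorem it is the least positive solution.

(x, y) = (142297, 4004)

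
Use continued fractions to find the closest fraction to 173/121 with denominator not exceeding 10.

Expand x = 173/121 as a continued fraction with the Euclidean algorithm:
  173 = 1*121 + 52, so a_0 = 1.
  121 = 2*52 + 17, so a_1 = 2.
  52 = 3*17 + 1, so a_2 = 3.
  17 = 17*1 + 0, so a_3 = 17.
so x = [1; 2, 3, 17].
Convergents (p_i = a_i*p_{i-1} + p_{i-2}, q_i = a_i*q_{i-1} + q_{i-2} with p_{-2}=0, p_{-1}=1, q_{-2}=1, q_{-1}=0), until the denominator exceeds 10:
  i=0: a_0=1, p_0 = 1*1 + 0 = 1, q_0 = 1*0 + 1 = 1.
  i=1: a_1=2, p_1 = 2*1 + 1 = 3, q_1 = 2*1 + 0 = 2.
  i=2: a_2=3, p_2 = 3*3 + 1 = 10, q_2 = 3*2 + 1 = 7.
  i=3: a_3=17, p_3 = 17*10 + 3 = 173, q_3 = 17*7 + 2 = 121.
q_3 = 121 > 10, so the last convergent with denominator <= 10 is p_2/q_2 = 10/7.
The closest fraction with denominator <= 10 is either p_2/q_2 or the intermediate fraction (k*p_2 + p_1)/(k*q_2 + q_1) with the largest k >= 1 whose denominator stays <= 10; these approach x as k grows, and every other convergent or intermediate fraction in range is farther away.
Largest k: floor((10 - q_1)/q_2) = floor((10 - 2)/7) = 1.
That gives (1*10 + 3)/(1*7 + 2) = 13/9.
Compare the errors: |x - 10/7| = |173*7 - 10*121|/(121*7) = 1/847, and |x - 13/9| = |173*9 - 13*121|/(121*9) = 16/1089.
Cross-multiplying, 1*1089 = 1089 < 13552 = 16*847, so 1/847 is smaller: the convergent 10/7 is closer to x than 13/9.

10/7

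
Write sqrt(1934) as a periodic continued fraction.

Write x_i = (sqrt(1934) + m_i)/d_i with (m_0, d_0) = (0, 1). a_0 = floor(sqrt(1934)) = 43, since 43^2 = 1849 <= 1934 < 1936 = 44^2.
Iterate m_{i+1} = d_i*a_i - m_i, d_{i+1} = (1934 - m_{i+1}^2)/d_i, a_{i+1} = floor((a_0 + m_{i+1})/d_{i+1}):
  m_1 = 1*43 - 0 = 43, d_1 = (1934 - 43^2)/1 = 85/1 = 85, a_1 = floor((43 + 43)/85) = 1.
  m_2 = 85*1 - 43 = 42, d_2 = (1934 - 42^2)/85 = 170/85 = 2, a_2 = floor((43 + 42)/2) = 42.
  m_3 = 2*42 - 42 = 42, d_3 = (1934 - 42^2)/2 = 170/2 = 85, a_3 = floor((43 + 42)/85) = 1.
  m_4 = 85*1 - 42 = 43, d_4 = (1934 - 43^2)/85 = 85/85 = 1, a_4 = floor((43 + 43)/1) = 86.
  m_5 = 1*86 - 43 = 43, d_5 = (1934 - 43^2)/1 = 85/1 = 85: (m_5, d_5) = (m_1, d_1) = (43, 85), so from here the quotients repeat a_1, ..., a_4; the period length is 4.
Hence the expansion of sqrt(1934) is a_0 = 43 followed by the repeating block 1, 42, 1, 86 (period 4).

[43; (1, 42, 1, 86)]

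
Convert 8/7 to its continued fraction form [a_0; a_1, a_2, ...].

Run the Euclidean algorithm on 8 and 7; the successive quotients are the partial quotients a_0, a_1, ... (each step inverts the fractional part left over by the previous one):
  8 = 1*7 + 1, so a_0 = 1.
  7 = 7*1 + 0, so a_1 = 7.
The remainder reaches 0 after 2 divisions, so the expansion has 2 partial quotients, read off in order.

[1; 7]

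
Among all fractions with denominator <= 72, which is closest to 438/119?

Expand x = 438/119 as a continued fraction with the Euclidean algorithm:
  438 = 3*119 + 81, so a_0 = 3.
  119 = 1*81 + 38, so a_1 = 1.
  81 = 2*38 + 5, so a_2 = 2.
  38 = 7*5 + 3, so a_3 = 7.
  5 = 1*3 + 2, so a_4 = 1.
  3 = 1*2 + 1, so a_5 = 1.
  2 = 2*1 + 0, so a_6 = 2.
so x = [3; 1, 2, 7, 1, 1, 2].
Convergents (p_i = a_i*p_{i-1} + p_{i-2}, q_i = a_i*q_{i-1} + q_{i-2} with p_{-2}=0, p_{-1}=1, q_{-2}=1, q_{-1}=0), until the denominator exceeds 72:
  i=0: a_0=3, p_0 = 3*1 + 0 = 3, q_0 = 3*0 + 1 = 1.
  i=1: a_1=1, p_1 = 1*3 + 1 = 4, q_1 = 1*1 + 0 = 1.
  i=2: a_2=2, p_2 = 2*4 + 3 = 11, q_2 = 2*1 + 1 = 3.
  i=3: a_3=7, p_3 = 7*11 + 4 = 81, q_3 = 7*3 + 1 = 22.
  i=4: a_4=1, p_4 = 1*81 + 11 = 92, q_4 = 1*22 + 3 = 25.
  i=5: a_5=1, p_5 = 1*92 + 81 = 173, q_5 = 1*25 + 22 = 47.
  i=6: a_6=2, p_6 = 2*173 + 92 = 438, q_6 = 2*47 + 25 = 119.
q_6 = 119 > 72, so the last convergent with denominator <= 72 is p_5/q_5 = 173/47.
The closest fraction with denominator <= 72 is either p_5/q_5 or the intermediate fraction (k*p_5 + p_4)/(k*q_5 + q_4) with the largest k >= 1 whose denominator stays <= 72; these approach x as k grows, and every other convergent or intermediate fraction in range is farther away.
Largest k: floor((72 - q_4)/q_5) = floor((72 - 25)/47) = 1.
That gives (1*173 + 92)/(1*47 + 25) = 265/72.
Compare the errors: |x - 173/47| = |438*47 - 173*119|/(119*47) = 1/5593, and |x - 265/72| = |438*72 - 265*119|/(119*72) = 1/8568.
Cross-multiplying, 1*5593 = 5593 < 8568 = 1*8568, so 1/8568 is smaller: the intermediate fraction 265/72 is closer to x than 173/47.

265/72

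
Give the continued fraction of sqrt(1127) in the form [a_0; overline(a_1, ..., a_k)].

Write x_i = (sqrt(1127) + m_i)/d_i with (m_0, d_0) = (0, 1). a_0 = floor(sqrt(1127)) = 33, since 33^2 = 1089 <= 1127 < 1156 = 34^2.
Iterate m_{i+1} = d_i*a_i - m_i, d_{i+1} = (1127 - m_{i+1}^2)/d_i, a_{i+1} = floor((a_0 + m_{i+1})/d_{i+1}):
  m_1 = 1*33 - 0 = 33, d_1 = (1127 - 33^2)/1 = 38/1 = 38, a_1 = floor((33 + 33)/38) = 1.
  m_2 = 38*1 - 33 = 5, d_2 = (1127 - 5^2)/38 = 1102/38 = 29, a_2 = floor((33 + 5)/29) = 1.
  m_3 = 29*1 - 5 = 24, d_3 = (1127 - 24^2)/29 = 551/29 = 19, a_3 = floor((33 + 24)/19) = 3.
  m_4 = 19*3 - 24 = 33, d_4 = (1127 - 33^2)/19 = 38/19 = 2, a_4 = floor((33 + 33)/2) = 33.
  m_5 = 2*33 - 33 = 33, d_5 = (1127 - 33^2)/2 = 38/2 = 19, a_5 = floor((33 + 33)/19) = 3.
  m_6 = 19*3 - 33 = 24, d_6 = (1127 - 24^2)/19 = 551/19 = 29, a_6 = floor((33 + 24)/29) = 1.
  m_7 = 29*1 - 24 = 5, d_7 = (1127 - 5^2)/29 = 1102/29 = 38, a_7 = floor((33 + 5)/38) = 1.
  m_8 = 38*1 - 5 = 33, d_8 = (1127 - 33^2)/38 = 38/38 = 1, a_8 = floor((33 + 33)/1) = 66.
  m_9 = 1*66 - 33 = 33, d_9 = (1127 - 33^2)/1 = 38/1 = 38: (m_9, d_9) = (m_1, d_1) = (33, 38), so from here the quotients repeat a_1, ..., a_8; the period length is 8.
Hence the expansion of sqrt(1127) is a_0 = 33 followed by the repeating block 1, 1, 3, 33, 3, 1, 1, 66 (period 8).

[33; overline(1, 1, 3, 33, 3, 1, 1, 66)]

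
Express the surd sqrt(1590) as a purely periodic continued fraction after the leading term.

[39; (1, 6, 1, 78)]

Write x_i = (sqrt(1590) + m_i)/d_i with (m_0, d_0) = (0, 1). a_0 = floor(sqrt(1590)) = 39, since 39^2 = 1521 <= 1590 < 1600 = 40^2.
Iterate m_{i+1} = d_i*a_i - m_i, d_{i+1} = (1590 - m_{i+1}^2)/d_i, a_{i+1} = floor((a_0 + m_{i+1})/d_{i+1}):
  m_1 = 1*39 - 0 = 39, d_1 = (1590 - 39^2)/1 = 69/1 = 69, a_1 = floor((39 + 39)/69) = 1.
  m_2 = 69*1 - 39 = 30, d_2 = (1590 - 30^2)/69 = 690/69 = 10, a_2 = floor((39 + 30)/10) = 6.
  m_3 = 10*6 - 30 = 30, d_3 = (1590 - 30^2)/10 = 690/10 = 69, a_3 = floor((39 + 30)/69) = 1.
  m_4 = 69*1 - 30 = 39, d_4 = (1590 - 39^2)/69 = 69/69 = 1, a_4 = floor((39 + 39)/1) = 78.
  m_5 = 1*78 - 39 = 39, d_5 = (1590 - 39^2)/1 = 69/1 = 69: (m_5, d_5) = (m_1, d_1) = (39, 69), so from here the quotients repeat a_1, ..., a_4; the period length is 4.
Hence the expansion of sqrt(1590) is a_0 = 39 followed by the repeating block 1, 6, 1, 78 (period 4).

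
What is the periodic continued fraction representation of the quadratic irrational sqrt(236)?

[15; (2, 1, 3, 5, 1, 6, 1, 5, 3, 1, 2, 30)]

Write x_i = (sqrt(236) + m_i)/d_i with (m_0, d_0) = (0, 1). a_0 = floor(sqrt(236)) = 15, since 15^2 = 225 <= 236 < 256 = 16^2.
Iterate m_{i+1} = d_i*a_i - m_i, d_{i+1} = (236 - m_{i+1}^2)/d_i, a_{i+1} = floor((a_0 + m_{i+1})/d_{i+1}):
  m_1 = 1*15 - 0 = 15, d_1 = (236 - 15^2)/1 = 11/1 = 11, a_1 = floor((15 + 15)/11) = 2.
  m_2 = 11*2 - 15 = 7, d_2 = (236 - 7^2)/11 = 187/11 = 17, a_2 = floor((15 + 7)/17) = 1.
  m_3 = 17*1 - 7 = 10, d_3 = (236 - 10^2)/17 = 136/17 = 8, a_3 = floor((15 + 10)/8) = 3.
  m_4 = 8*3 - 10 = 14, d_4 = (236 - 14^2)/8 = 40/8 = 5, a_4 = floor((15 + 14)/5) = 5.
  m_5 = 5*5 - 14 = 11, d_5 = (236 - 11^2)/5 = 115/5 = 23, a_5 = floor((15 + 11)/23) = 1.
  m_6 = 23*1 - 11 = 12, d_6 = (236 - 12^2)/23 = 92/23 = 4, a_6 = floor((15 + 12)/4) = 6.
  m_7 = 4*6 - 12 = 12, d_7 = (236 - 12^2)/4 = 92/4 = 23, a_7 = floor((15 + 12)/23) = 1.
  m_8 = 23*1 - 12 = 11, d_8 = (236 - 11^2)/23 = 115/23 = 5, a_8 = floor((15 + 11)/5) = 5.
  m_9 = 5*5 - 11 = 14, d_9 = (236 - 14^2)/5 = 40/5 = 8, a_9 = floor((15 + 14)/8) = 3.
  m_10 = 8*3 - 14 = 10, d_10 = (236 - 10^2)/8 = 136/8 = 17, a_10 = floor((15 + 10)/17) = 1.
  m_11 = 17*1 - 10 = 7, d_11 = (236 - 7^2)/17 = 187/17 = 11, a_11 = floor((15 + 7)/11) = 2.
  m_12 = 11*2 - 7 = 15, d_12 = (236 - 15^2)/11 = 11/11 = 1, a_12 = floor((15 + 15)/1) = 30.
  m_13 = 1*30 - 15 = 15, d_13 = (236 - 15^2)/1 = 11/1 = 11: (m_13, d_13) = (m_1, d_1) = (15, 11), so from here the quotients repeat a_1, ..., a_12; the period length is 12.
Hence the expansion of sqrt(236) is a_0 = 15 followed by the repeating block 2, 1, 3, 5, 1, 6, 1, 5, 3, 1, 2, 30 (period 12).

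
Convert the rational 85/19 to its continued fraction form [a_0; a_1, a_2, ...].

[4; 2, 9]

Run the Euclidean algorithm on 85 and 19; the successive quotients are the partial quotients a_0, a_1, ... (each step inverts the fractional part left over by the previous one):
  85 = 4*19 + 9, so a_0 = 4.
  19 = 2*9 + 1, so a_1 = 2.
  9 = 9*1 + 0, so a_2 = 9.
The remainder reaches 0 after 3 divisions, so the expansion has 3 partial quotients, read off in order.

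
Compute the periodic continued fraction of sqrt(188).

Write x_i = (sqrt(188) + m_i)/d_i with (m_0, d_0) = (0, 1). a_0 = floor(sqrt(188)) = 13, since 13^2 = 169 <= 188 < 196 = 14^2.
Iterate m_{i+1} = d_i*a_i - m_i, d_{i+1} = (188 - m_{i+1}^2)/d_i, a_{i+1} = floor((a_0 + m_{i+1})/d_{i+1}):
  m_1 = 1*13 - 0 = 13, d_1 = (188 - 13^2)/1 = 19/1 = 19, a_1 = floor((13 + 13)/19) = 1.
  m_2 = 19*1 - 13 = 6, d_2 = (188 - 6^2)/19 = 152/19 = 8, a_2 = floor((13 + 6)/8) = 2.
  m_3 = 8*2 - 6 = 10, d_3 = (188 - 10^2)/8 = 88/8 = 11, a_3 = floor((13 + 10)/11) = 2.
  m_4 = 11*2 - 10 = 12, d_4 = (188 - 12^2)/11 = 44/11 = 4, a_4 = floor((13 + 12)/4) = 6.
  m_5 = 4*6 - 12 = 12, d_5 = (188 - 12^2)/4 = 44/4 = 11, a_5 = floor((13 + 12)/11) = 2.
  m_6 = 11*2 - 12 = 10, d_6 = (188 - 10^2)/11 = 88/11 = 8, a_6 = floor((13 + 10)/8) = 2.
  m_7 = 8*2 - 10 = 6, d_7 = (188 - 6^2)/8 = 152/8 = 19, a_7 = floor((13 + 6)/19) = 1.
  m_8 = 19*1 - 6 = 13, d_8 = (188 - 13^2)/19 = 19/19 = 1, a_8 = floor((13 + 13)/1) = 26.
  m_9 = 1*26 - 13 = 13, d_9 = (188 - 13^2)/1 = 19/1 = 19: (m_9, d_9) = (m_1, d_1) = (13, 19), so from here the quotients repeat a_1, ..., a_8; the period length is 8.
Hence the expansion of sqrt(188) is a_0 = 13 followed by the repeating block 1, 2, 2, 6, 2, 2, 1, 26 (period 8).

[13; (1, 2, 2, 6, 2, 2, 1, 26)]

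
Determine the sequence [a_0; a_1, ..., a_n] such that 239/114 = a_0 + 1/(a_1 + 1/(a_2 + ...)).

[2; 10, 2, 1, 3]

Run the Euclidean algorithm on 239 and 114; the successive quotients are the partial quotients a_0, a_1, ... (each step inverts the fractional part left over by the previous one):
  239 = 2*114 + 11, so a_0 = 2.
  114 = 10*11 + 4, so a_1 = 10.
  11 = 2*4 + 3, so a_2 = 2.
  4 = 1*3 + 1, so a_3 = 1.
  3 = 3*1 + 0, so a_4 = 3.
The remainder reaches 0 after 5 divisions, so the expansion has 5 partial quotients, read off in order.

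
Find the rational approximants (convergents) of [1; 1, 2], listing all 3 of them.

Using the convergent recurrence p_i = a_i*p_{i-1} + p_{i-2}, q_i = a_i*q_{i-1} + q_{i-2} with p_{-2}=0, p_{-1}=1, q_{-2}=1, q_{-1}=0:
  i=0: a_0=1, p_0 = 1*1 + 0 = 1, q_0 = 1*0 + 1 = 1.
  i=1: a_1=1, p_1 = 1*1 + 1 = 2, q_1 = 1*1 + 0 = 1.
  i=2: a_2=2, p_2 = 2*2 + 1 = 5, q_2 = 2*1 + 1 = 3.

1/1, 2/1, 5/3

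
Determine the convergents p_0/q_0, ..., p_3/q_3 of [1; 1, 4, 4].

Using the convergent recurrence p_i = a_i*p_{i-1} + p_{i-2}, q_i = a_i*q_{i-1} + q_{i-2} with p_{-2}=0, p_{-1}=1, q_{-2}=1, q_{-1}=0:
  i=0: a_0=1, p_0 = 1*1 + 0 = 1, q_0 = 1*0 + 1 = 1.
  i=1: a_1=1, p_1 = 1*1 + 1 = 2, q_1 = 1*1 + 0 = 1.
  i=2: a_2=4, p_2 = 4*2 + 1 = 9, q_2 = 4*1 + 1 = 5.
  i=3: a_3=4, p_3 = 4*9 + 2 = 38, q_3 = 4*5 + 1 = 21.

1/1, 2/1, 9/5, 38/21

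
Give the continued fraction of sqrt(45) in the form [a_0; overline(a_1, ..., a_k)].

Write x_i = (sqrt(45) + m_i)/d_i with (m_0, d_0) = (0, 1). a_0 = floor(sqrt(45)) = 6, since 6^2 = 36 <= 45 < 49 = 7^2.
Iterate m_{i+1} = d_i*a_i - m_i, d_{i+1} = (45 - m_{i+1}^2)/d_i, a_{i+1} = floor((a_0 + m_{i+1})/d_{i+1}):
  m_1 = 1*6 - 0 = 6, d_1 = (45 - 6^2)/1 = 9/1 = 9, a_1 = floor((6 + 6)/9) = 1.
  m_2 = 9*1 - 6 = 3, d_2 = (45 - 3^2)/9 = 36/9 = 4, a_2 = floor((6 + 3)/4) = 2.
  m_3 = 4*2 - 3 = 5, d_3 = (45 - 5^2)/4 = 20/4 = 5, a_3 = floor((6 + 5)/5) = 2.
  m_4 = 5*2 - 5 = 5, d_4 = (45 - 5^2)/5 = 20/5 = 4, a_4 = floor((6 + 5)/4) = 2.
  m_5 = 4*2 - 5 = 3, d_5 = (45 - 3^2)/4 = 36/4 = 9, a_5 = floor((6 + 3)/9) = 1.
  m_6 = 9*1 - 3 = 6, d_6 = (45 - 6^2)/9 = 9/9 = 1, a_6 = floor((6 + 6)/1) = 12.
  m_7 = 1*12 - 6 = 6, d_7 = (45 - 6^2)/1 = 9/1 = 9: (m_7, d_7) = (m_1, d_1) = (6, 9), so from here the quotients repeat a_1, ..., a_6; the period length is 6.
Hence the expansion of sqrt(45) is a_0 = 6 followed by the repeating block 1, 2, 2, 2, 1, 12 (period 6).

[6; overline(1, 2, 2, 2, 1, 12)]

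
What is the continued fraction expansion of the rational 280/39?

Run the Euclidean algorithm on 280 and 39; the successive quotients are the partial quotients a_0, a_1, ... (each step inverts the fractional part left over by the previous one):
  280 = 7*39 + 7, so a_0 = 7.
  39 = 5*7 + 4, so a_1 = 5.
  7 = 1*4 + 3, so a_2 = 1.
  4 = 1*3 + 1, so a_3 = 1.
  3 = 3*1 + 0, so a_4 = 3.
The remainder reaches 0 after 5 divisions, so the expansion has 5 partial quotients, read off in order.

[7; 5, 1, 1, 3]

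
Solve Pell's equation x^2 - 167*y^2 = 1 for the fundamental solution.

First expand sqrt(167) as a continued fraction. With x_i = (sqrt(167) + m_i)/d_i and (m_0, d_0) = (0, 1): a_0 = floor(sqrt(167)) = 12, since 12^2 = 144 <= 167 < 169 = 13^2.
Iterate m_{i+1} = d_i*a_i - m_i, d_{i+1} = (167 - m_{i+1}^2)/d_i, a_{i+1} = floor((a_0 + m_{i+1})/d_{i+1}):
  m_1 = 1*12 - 0 = 12, d_1 = (167 - 12^2)/1 = 23/1 = 23, a_1 = floor((12 + 12)/23) = 1.
  m_2 = 23*1 - 12 = 11, d_2 = (167 - 11^2)/23 = 46/23 = 2, a_2 = floor((12 + 11)/2) = 11.
  m_3 = 2*11 - 11 = 11, d_3 = (167 - 11^2)/2 = 46/2 = 23, a_3 = floor((12 + 11)/23) = 1.
  m_4 = 23*1 - 11 = 12, d_4 = (167 - 12^2)/23 = 23/23 = 1, a_4 = floor((12 + 12)/1) = 24.
  m_5 = 1*24 - 12 = 12, d_5 = (167 - 12^2)/1 = 23/1 = 23: (m_5, d_5) = (m_1, d_1) = (12, 23), so from here the quotients repeat a_1, ..., a_4; the period length is 4.
So sqrt(167) = [12; (1, 11, 1, 24)] with period length k = 4.
k is even, so the fundamental solution of x^2 - 167y^2 = 1 is (p_{k-1}, q_{k-1}) = (p_3, q_3); compute convergents through index 3.
Convergents (p_i = a_i*p_{i-1} + p_{i-2}, q_i = a_i*q_{i-1} + q_{i-2} with p_{-2}=0, p_{-1}=1, q_{-2}=1, q_{-1}=0):
  i=0: a_0=12, p_0 = 12*1 + 0 = 12, q_0 = 12*0 + 1 = 1.
  i=1: a_1=1, p_1 = 1*12 + 1 = 13, q_1 = 1*1 + 0 = 1.
  i=2: a_2=11, p_2 = 11*13 + 12 = 155, q_2 = 11*1 + 1 = 12.
  i=3: a_3=1, p_3 = 1*155 + 13 = 168, q_3 = 1*12 + 1 = 13.
Check: 168^2 - 167*13^2 = 28224 - 28223 = 1, so (x, y) = (168, 13) solves the equation, and by the theorem it is the least positive solution.

(x, y) = (168, 13)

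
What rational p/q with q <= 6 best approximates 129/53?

Expand x = 129/53 as a continued fraction with the Euclidean algorithm:
  129 = 2*53 + 23, so a_0 = 2.
  53 = 2*23 + 7, so a_1 = 2.
  23 = 3*7 + 2, so a_2 = 3.
  7 = 3*2 + 1, so a_3 = 3.
  2 = 2*1 + 0, so a_4 = 2.
so x = [2; 2, 3, 3, 2].
Convergents (p_i = a_i*p_{i-1} + p_{i-2}, q_i = a_i*q_{i-1} + q_{i-2} with p_{-2}=0, p_{-1}=1, q_{-2}=1, q_{-1}=0), until the denominator exceeds 6:
  i=0: a_0=2, p_0 = 2*1 + 0 = 2, q_0 = 2*0 + 1 = 1.
  i=1: a_1=2, p_1 = 2*2 + 1 = 5, q_1 = 2*1 + 0 = 2.
  i=2: a_2=3, p_2 = 3*5 + 2 = 17, q_2 = 3*2 + 1 = 7.
q_2 = 7 > 6, so the last convergent with denominator <= 6 is p_1/q_1 = 5/2.
The closest fraction with denominator <= 6 is either p_1/q_1 or the intermediate fraction (k*p_1 + p_0)/(k*q_1 + q_0) with the largest k >= 1 whose denominator stays <= 6; these approach x as k grows, and every other convergent or intermediate fraction in range is farther away.
Largest k: floor((6 - q_0)/q_1) = floor((6 - 1)/2) = 2.
That gives (2*5 + 2)/(2*2 + 1) = 12/5.
Compare the errors: |x - 5/2| = |129*2 - 5*53|/(53*2) = 7/106, and |x - 12/5| = |129*5 - 12*53|/(53*5) = 9/265.
Cross-multiplying, 9*106 = 954 < 1855 = 7*265, so 9/265 is smaller: the intermediate fraction 12/5 is closer to x than 5/2.

12/5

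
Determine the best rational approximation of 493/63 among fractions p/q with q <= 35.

Expand x = 493/63 as a continued fraction with the Euclidean algorithm:
  493 = 7*63 + 52, so a_0 = 7.
  63 = 1*52 + 11, so a_1 = 1.
  52 = 4*11 + 8, so a_2 = 4.
  11 = 1*8 + 3, so a_3 = 1.
  8 = 2*3 + 2, so a_4 = 2.
  3 = 1*2 + 1, so a_5 = 1.
  2 = 2*1 + 0, so a_6 = 2.
so x = [7; 1, 4, 1, 2, 1, 2].
Convergents (p_i = a_i*p_{i-1} + p_{i-2}, q_i = a_i*q_{i-1} + q_{i-2} with p_{-2}=0, p_{-1}=1, q_{-2}=1, q_{-1}=0), until the denominator exceeds 35:
  i=0: a_0=7, p_0 = 7*1 + 0 = 7, q_0 = 7*0 + 1 = 1.
  i=1: a_1=1, p_1 = 1*7 + 1 = 8, q_1 = 1*1 + 0 = 1.
  i=2: a_2=4, p_2 = 4*8 + 7 = 39, q_2 = 4*1 + 1 = 5.
  i=3: a_3=1, p_3 = 1*39 + 8 = 47, q_3 = 1*5 + 1 = 6.
  i=4: a_4=2, p_4 = 2*47 + 39 = 133, q_4 = 2*6 + 5 = 17.
  i=5: a_5=1, p_5 = 1*133 + 47 = 180, q_5 = 1*17 + 6 = 23.
  i=6: a_6=2, p_6 = 2*180 + 133 = 493, q_6 = 2*23 + 17 = 63.
q_6 = 63 > 35, so the last convergent with denominator <= 35 is p_5/q_5 = 180/23.
The closest fraction with denominator <= 35 is either p_5/q_5 or the intermediate fraction (k*p_5 + p_4)/(k*q_5 + q_4) with the largest k >= 1 whose denominator stays <= 35; these approach x as k grows, and every other convergent or intermediate fraction in range is farther away.
Largest k: floor((35 - q_4)/q_5) = floor((35 - 17)/23) = 0.
Since k = 0, no intermediate fraction beyond p_5/q_5 has denominator <= 35, so the convergent 180/23 is the closest (its error is |493*23 - 180*63|/(63*23) = 1/1449).

180/23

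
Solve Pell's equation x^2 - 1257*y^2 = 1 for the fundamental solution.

(x, y) = (101399, 2860)

First expand sqrt(1257) as a continued fraction. With x_i = (sqrt(1257) + m_i)/d_i and (m_0, d_0) = (0, 1): a_0 = floor(sqrt(1257)) = 35, since 35^2 = 1225 <= 1257 < 1296 = 36^2.
Iterate m_{i+1} = d_i*a_i - m_i, d_{i+1} = (1257 - m_{i+1}^2)/d_i, a_{i+1} = floor((a_0 + m_{i+1})/d_{i+1}):
  m_1 = 1*35 - 0 = 35, d_1 = (1257 - 35^2)/1 = 32/1 = 32, a_1 = floor((35 + 35)/32) = 2.
  m_2 = 32*2 - 35 = 29, d_2 = (1257 - 29^2)/32 = 416/32 = 13, a_2 = floor((35 + 29)/13) = 4.
  m_3 = 13*4 - 29 = 23, d_3 = (1257 - 23^2)/13 = 728/13 = 56, a_3 = floor((35 + 23)/56) = 1.
  m_4 = 56*1 - 23 = 33, d_4 = (1257 - 33^2)/56 = 168/56 = 3, a_4 = floor((35 + 33)/3) = 22.
  m_5 = 3*22 - 33 = 33, d_5 = (1257 - 33^2)/3 = 168/3 = 56, a_5 = floor((35 + 33)/56) = 1.
  m_6 = 56*1 - 33 = 23, d_6 = (1257 - 23^2)/56 = 728/56 = 13, a_6 = floor((35 + 23)/13) = 4.
  m_7 = 13*4 - 23 = 29, d_7 = (1257 - 29^2)/13 = 416/13 = 32, a_7 = floor((35 + 29)/32) = 2.
  m_8 = 32*2 - 29 = 35, d_8 = (1257 - 35^2)/32 = 32/32 = 1, a_8 = floor((35 + 35)/1) = 70.
  m_9 = 1*70 - 35 = 35, d_9 = (1257 - 35^2)/1 = 32/1 = 32: (m_9, d_9) = (m_1, d_1) = (35, 32), so from here the quotients repeat a_1, ..., a_8; the period length is 8.
So sqrt(1257) = [35; (2, 4, 1, 22, 1, 4, 2, 70)] with period length k = 8.
k is even, so the fundamental solution of x^2 - 1257y^2 = 1 is (p_{k-1}, q_{k-1}) = (p_7, q_7); compute convergents through index 7.
Convergents (p_i = a_i*p_{i-1} + p_{i-2}, q_i = a_i*q_{i-1} + q_{i-2} with p_{-2}=0, p_{-1}=1, q_{-2}=1, q_{-1}=0):
  i=0: a_0=35, p_0 = 35*1 + 0 = 35, q_0 = 35*0 + 1 = 1.
  i=1: a_1=2, p_1 = 2*35 + 1 = 71, q_1 = 2*1 + 0 = 2.
  i=2: a_2=4, p_2 = 4*71 + 35 = 319, q_2 = 4*2 + 1 = 9.
  i=3: a_3=1, p_3 = 1*319 + 71 = 390, q_3 = 1*9 + 2 = 11.
  i=4: a_4=22, p_4 = 22*390 + 319 = 8899, q_4 = 22*11 + 9 = 251.
  i=5: a_5=1, p_5 = 1*8899 + 390 = 9289, q_5 = 1*251 + 11 = 262.
  i=6: a_6=4, p_6 = 4*9289 + 8899 = 46055, q_6 = 4*262 + 251 = 1299.
  i=7: a_7=2, p_7 = 2*46055 + 9289 = 101399, q_7 = 2*1299 + 262 = 2860.
Check: 101399^2 - 1257*2860^2 = 10281757201 - 10281757200 = 1, so (x, y) = (101399, 2860) solves the equation, and by the theorem it is the least positive solution.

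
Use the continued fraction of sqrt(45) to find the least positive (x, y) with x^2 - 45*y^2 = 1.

First expand sqrt(45) as a continued fraction. With x_i = (sqrt(45) + m_i)/d_i and (m_0, d_0) = (0, 1): a_0 = floor(sqrt(45)) = 6, since 6^2 = 36 <= 45 < 49 = 7^2.
Iterate m_{i+1} = d_i*a_i - m_i, d_{i+1} = (45 - m_{i+1}^2)/d_i, a_{i+1} = floor((a_0 + m_{i+1})/d_{i+1}):
  m_1 = 1*6 - 0 = 6, d_1 = (45 - 6^2)/1 = 9/1 = 9, a_1 = floor((6 + 6)/9) = 1.
  m_2 = 9*1 - 6 = 3, d_2 = (45 - 3^2)/9 = 36/9 = 4, a_2 = floor((6 + 3)/4) = 2.
  m_3 = 4*2 - 3 = 5, d_3 = (45 - 5^2)/4 = 20/4 = 5, a_3 = floor((6 + 5)/5) = 2.
  m_4 = 5*2 - 5 = 5, d_4 = (45 - 5^2)/5 = 20/5 = 4, a_4 = floor((6 + 5)/4) = 2.
  m_5 = 4*2 - 5 = 3, d_5 = (45 - 3^2)/4 = 36/4 = 9, a_5 = floor((6 + 3)/9) = 1.
  m_6 = 9*1 - 3 = 6, d_6 = (45 - 6^2)/9 = 9/9 = 1, a_6 = floor((6 + 6)/1) = 12.
  m_7 = 1*12 - 6 = 6, d_7 = (45 - 6^2)/1 = 9/1 = 9: (m_7, d_7) = (m_1, d_1) = (6, 9), so from here the quotients repeat a_1, ..., a_6; the period length is 6.
So sqrt(45) = [6; (1, 2, 2, 2, 1, 12)] with period length k = 6.
k is even, so the fundamental solution of x^2 - 45y^2 = 1 is (p_{k-1}, q_{k-1}) = (p_5, q_5); compute convergents through index 5.
Convergents (p_i = a_i*p_{i-1} + p_{i-2}, q_i = a_i*q_{i-1} + q_{i-2} with p_{-2}=0, p_{-1}=1, q_{-2}=1, q_{-1}=0):
  i=0: a_0=6, p_0 = 6*1 + 0 = 6, q_0 = 6*0 + 1 = 1.
  i=1: a_1=1, p_1 = 1*6 + 1 = 7, q_1 = 1*1 + 0 = 1.
  i=2: a_2=2, p_2 = 2*7 + 6 = 20, q_2 = 2*1 + 1 = 3.
  i=3: a_3=2, p_3 = 2*20 + 7 = 47, q_3 = 2*3 + 1 = 7.
  i=4: a_4=2, p_4 = 2*47 + 20 = 114, q_4 = 2*7 + 3 = 17.
  i=5: a_5=1, p_5 = 1*114 + 47 = 161, q_5 = 1*17 + 7 = 24.
Check: 161^2 - 45*24^2 = 25921 - 25920 = 1, so (x, y) = (161, 24) solves the equation, and by the theorem it is the least positive solution.

(x, y) = (161, 24)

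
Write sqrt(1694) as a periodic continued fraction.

Write x_i = (sqrt(1694) + m_i)/d_i with (m_0, d_0) = (0, 1). a_0 = floor(sqrt(1694)) = 41, since 41^2 = 1681 <= 1694 < 1764 = 42^2.
Iterate m_{i+1} = d_i*a_i - m_i, d_{i+1} = (1694 - m_{i+1}^2)/d_i, a_{i+1} = floor((a_0 + m_{i+1})/d_{i+1}):
  m_1 = 1*41 - 0 = 41, d_1 = (1694 - 41^2)/1 = 13/1 = 13, a_1 = floor((41 + 41)/13) = 6.
  m_2 = 13*6 - 41 = 37, d_2 = (1694 - 37^2)/13 = 325/13 = 25, a_2 = floor((41 + 37)/25) = 3.
  m_3 = 25*3 - 37 = 38, d_3 = (1694 - 38^2)/25 = 250/25 = 10, a_3 = floor((41 + 38)/10) = 7.
  m_4 = 10*7 - 38 = 32, d_4 = (1694 - 32^2)/10 = 670/10 = 67, a_4 = floor((41 + 32)/67) = 1.
  m_5 = 67*1 - 32 = 35, d_5 = (1694 - 35^2)/67 = 469/67 = 7, a_5 = floor((41 + 35)/7) = 10.
  m_6 = 7*10 - 35 = 35, d_6 = (1694 - 35^2)/7 = 469/7 = 67, a_6 = floor((41 + 35)/67) = 1.
  m_7 = 67*1 - 35 = 32, d_7 = (1694 - 32^2)/67 = 670/67 = 10, a_7 = floor((41 + 32)/10) = 7.
  m_8 = 10*7 - 32 = 38, d_8 = (1694 - 38^2)/10 = 250/10 = 25, a_8 = floor((41 + 38)/25) = 3.
  m_9 = 25*3 - 38 = 37, d_9 = (1694 - 37^2)/25 = 325/25 = 13, a_9 = floor((41 + 37)/13) = 6.
  m_10 = 13*6 - 37 = 41, d_10 = (1694 - 41^2)/13 = 13/13 = 1, a_10 = floor((41 + 41)/1) = 82.
  m_11 = 1*82 - 41 = 41, d_11 = (1694 - 41^2)/1 = 13/1 = 13: (m_11, d_11) = (m_1, d_1) = (41, 13), so from here the quotients repeat a_1, ..., a_10; the period length is 10.
Hence the expansion of sqrt(1694) is a_0 = 41 followed by the repeating block 6, 3, 7, 1, 10, 1, 7, 3, 6, 82 (period 10).

[41; (6, 3, 7, 1, 10, 1, 7, 3, 6, 82)]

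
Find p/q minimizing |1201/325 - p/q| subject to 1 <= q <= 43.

85/23

Expand x = 1201/325 as a continued fraction with the Euclidean algorithm:
  1201 = 3*325 + 226, so a_0 = 3.
  325 = 1*226 + 99, so a_1 = 1.
  226 = 2*99 + 28, so a_2 = 2.
  99 = 3*28 + 15, so a_3 = 3.
  28 = 1*15 + 13, so a_4 = 1.
  15 = 1*13 + 2, so a_5 = 1.
  13 = 6*2 + 1, so a_6 = 6.
  2 = 2*1 + 0, so a_7 = 2.
so x = [3; 1, 2, 3, 1, 1, 6, 2].
Convergents (p_i = a_i*p_{i-1} + p_{i-2}, q_i = a_i*q_{i-1} + q_{i-2} with p_{-2}=0, p_{-1}=1, q_{-2}=1, q_{-1}=0), until the denominator exceeds 43:
  i=0: a_0=3, p_0 = 3*1 + 0 = 3, q_0 = 3*0 + 1 = 1.
  i=1: a_1=1, p_1 = 1*3 + 1 = 4, q_1 = 1*1 + 0 = 1.
  i=2: a_2=2, p_2 = 2*4 + 3 = 11, q_2 = 2*1 + 1 = 3.
  i=3: a_3=3, p_3 = 3*11 + 4 = 37, q_3 = 3*3 + 1 = 10.
  i=4: a_4=1, p_4 = 1*37 + 11 = 48, q_4 = 1*10 + 3 = 13.
  i=5: a_5=1, p_5 = 1*48 + 37 = 85, q_5 = 1*13 + 10 = 23.
  i=6: a_6=6, p_6 = 6*85 + 48 = 558, q_6 = 6*23 + 13 = 151.
q_6 = 151 > 43, so the last convergent with denominator <= 43 is p_5/q_5 = 85/23.
The closest fraction with denominator <= 43 is either p_5/q_5 or the intermediate fraction (k*p_5 + p_4)/(k*q_5 + q_4) with the largest k >= 1 whose denominator stays <= 43; these approach x as k grows, and every other convergent or intermediate fraction in range is farther away.
Largest k: floor((43 - q_4)/q_5) = floor((43 - 13)/23) = 1.
That gives (1*85 + 48)/(1*23 + 13) = 133/36.
Compare the errors: |x - 85/23| = |1201*23 - 85*325|/(325*23) = 2/7475, and |x - 133/36| = |1201*36 - 133*325|/(325*36) = 11/11700.
Cross-multiplying, 2*11700 = 23400 < 82225 = 11*7475, so 2/7475 is smaller: the convergent 85/23 is closer to x than 133/36.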